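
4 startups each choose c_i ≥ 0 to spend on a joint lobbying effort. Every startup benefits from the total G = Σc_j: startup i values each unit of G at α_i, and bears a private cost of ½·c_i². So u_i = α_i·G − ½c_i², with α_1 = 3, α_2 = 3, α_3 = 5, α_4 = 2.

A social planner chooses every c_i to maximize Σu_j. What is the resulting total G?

52

Planner FOC: ∂(Σu_j)/∂c_i = (Σα_j) − c_i = 0, so c_i^SO = Σα_j = 13 for every i; G^SO = 52.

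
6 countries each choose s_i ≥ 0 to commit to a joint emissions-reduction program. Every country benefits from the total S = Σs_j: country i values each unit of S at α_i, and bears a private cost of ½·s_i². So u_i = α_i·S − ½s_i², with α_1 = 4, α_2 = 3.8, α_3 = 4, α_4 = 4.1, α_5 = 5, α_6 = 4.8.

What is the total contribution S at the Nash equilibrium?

Country i's FOC: ∂u_i/∂s_i = α_i − s_i = 0, so s_i* = α_i.
NE contributions = (4, 3.8, 4, 4.1, 5, 4.8); S = 25.7.

25.7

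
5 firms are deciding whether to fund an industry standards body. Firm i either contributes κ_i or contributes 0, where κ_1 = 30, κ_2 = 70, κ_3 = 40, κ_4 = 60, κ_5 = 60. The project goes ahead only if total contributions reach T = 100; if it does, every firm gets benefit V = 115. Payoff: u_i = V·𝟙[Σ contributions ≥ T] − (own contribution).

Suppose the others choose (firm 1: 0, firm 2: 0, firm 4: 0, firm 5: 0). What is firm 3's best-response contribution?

0

Others' total = 0. Even contributing 40 gives 40 < 100: no benefit either way.
Best response: 0.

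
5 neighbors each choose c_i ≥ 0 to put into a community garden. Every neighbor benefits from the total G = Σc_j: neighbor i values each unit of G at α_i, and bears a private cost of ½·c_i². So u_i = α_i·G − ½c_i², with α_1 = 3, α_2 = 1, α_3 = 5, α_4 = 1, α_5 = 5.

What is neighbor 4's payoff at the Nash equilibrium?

Neighbor i's FOC: ∂u_i/∂c_i = α_i − c_i = 0, so c_i* = α_i.
NE contributions = (3, 1, 5, 1, 5); G = 15.
u_4 = α_4·G − ½·(c_4)² = 1·15 − ½·1² = 14.5.

14.5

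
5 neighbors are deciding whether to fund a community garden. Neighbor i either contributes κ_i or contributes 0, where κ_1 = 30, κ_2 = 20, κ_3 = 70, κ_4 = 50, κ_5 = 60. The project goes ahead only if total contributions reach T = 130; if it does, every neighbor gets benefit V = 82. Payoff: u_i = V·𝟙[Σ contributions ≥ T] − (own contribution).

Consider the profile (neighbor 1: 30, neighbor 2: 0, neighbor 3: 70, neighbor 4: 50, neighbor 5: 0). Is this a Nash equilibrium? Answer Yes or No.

Total = 150 ≥ 130: provided.
Neighbor 1 (pledges 30, payoff 52): dropping to 0 → total 120, payoff 0. No gain.
Neighbor 2 (pledges 0, payoff 82): pledging 20 → total 170, payoff 62. No gain.
Neighbor 3 (pledges 70, payoff 12): dropping to 0 → total 80, payoff 0. No gain.
Neighbor 4 (pledges 50, payoff 32): dropping to 0 → total 100, payoff 0. No gain.
Neighbor 5 (pledges 0, payoff 82): pledging 60 → total 210, payoff 22. No gain.

Yes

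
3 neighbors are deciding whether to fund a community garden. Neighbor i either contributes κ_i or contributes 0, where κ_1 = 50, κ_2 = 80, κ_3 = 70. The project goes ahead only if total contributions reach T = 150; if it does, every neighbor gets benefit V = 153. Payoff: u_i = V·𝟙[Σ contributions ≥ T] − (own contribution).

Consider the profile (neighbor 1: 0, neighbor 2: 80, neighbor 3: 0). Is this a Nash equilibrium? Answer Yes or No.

No

Total = 80 < 150: not provided.
Neighbor 1 (pledges 0, payoff 0): pledging 50 → total 130, payoff -50. No gain.
Neighbor 2 (pledges 80, payoff -80): dropping to 0 → total 0, payoff 0. Profitable deviation.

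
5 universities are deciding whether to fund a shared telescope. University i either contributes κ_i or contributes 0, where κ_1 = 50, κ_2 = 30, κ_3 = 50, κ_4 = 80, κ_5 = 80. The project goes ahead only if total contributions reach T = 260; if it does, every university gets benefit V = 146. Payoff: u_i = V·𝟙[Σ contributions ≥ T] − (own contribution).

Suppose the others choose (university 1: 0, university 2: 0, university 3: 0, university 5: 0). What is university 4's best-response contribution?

Others' total = 0. Even contributing 80 gives 80 < 260: no benefit either way.
Best response: 0.

0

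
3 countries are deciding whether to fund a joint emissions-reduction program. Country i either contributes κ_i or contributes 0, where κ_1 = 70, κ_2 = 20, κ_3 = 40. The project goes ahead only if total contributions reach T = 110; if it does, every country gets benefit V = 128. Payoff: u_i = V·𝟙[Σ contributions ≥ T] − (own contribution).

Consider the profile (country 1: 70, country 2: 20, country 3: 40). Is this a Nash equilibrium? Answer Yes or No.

No

Total = 130 ≥ 110: provided.
Country 1 (pledges 70, payoff 58): dropping to 0 → total 60, payoff 0. No gain.
Country 2 (pledges 20, payoff 108): dropping to 0 → total 110, payoff 128. Profitable deviation.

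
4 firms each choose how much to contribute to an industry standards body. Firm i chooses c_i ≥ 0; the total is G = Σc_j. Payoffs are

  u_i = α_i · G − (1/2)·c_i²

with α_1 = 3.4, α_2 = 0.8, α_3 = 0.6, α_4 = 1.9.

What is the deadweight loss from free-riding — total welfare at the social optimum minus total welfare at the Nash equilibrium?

Firm i's FOC: ∂u_i/∂c_i = α_i − c_i = 0, so c_i* = α_i.
NE contributions = (3.4, 0.8, 0.6, 1.9); G = 6.7.
W^NE = (Σα)·G − ½Σα_i² = 6.7² − ½·16.17 = 36.805.
Planner sets c_i = Σα_j = 6.7 for every i, so G^SO = 4·6.7 = 26.8.
W^SO = (Σα)·G^SO − ½·4·(Σα)² = (4/2)·6.7² = 89.78.
Deadweight loss = W^SO − W^NE = 52.975.

52.975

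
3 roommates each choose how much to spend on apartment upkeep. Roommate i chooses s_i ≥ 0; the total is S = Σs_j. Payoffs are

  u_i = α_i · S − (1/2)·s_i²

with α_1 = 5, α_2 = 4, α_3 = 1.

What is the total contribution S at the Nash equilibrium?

10

Roommate i's FOC: ∂u_i/∂s_i = α_i − s_i = 0, so s_i* = α_i.
NE contributions = (5, 4, 1); S = 10.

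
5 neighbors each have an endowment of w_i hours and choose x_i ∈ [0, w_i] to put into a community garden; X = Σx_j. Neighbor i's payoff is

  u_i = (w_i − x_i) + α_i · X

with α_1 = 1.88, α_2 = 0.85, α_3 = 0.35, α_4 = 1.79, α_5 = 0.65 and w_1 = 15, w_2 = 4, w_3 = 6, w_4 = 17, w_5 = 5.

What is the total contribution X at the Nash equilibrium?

∂u_i/∂x_i = α_i − 1, so neighbor i contributes w_i if α_i > 1, else 0.
α_i > 1 for i ∈ {1, 4}; NE contributions (15, 0, 0, 17, 0), X = 32.

32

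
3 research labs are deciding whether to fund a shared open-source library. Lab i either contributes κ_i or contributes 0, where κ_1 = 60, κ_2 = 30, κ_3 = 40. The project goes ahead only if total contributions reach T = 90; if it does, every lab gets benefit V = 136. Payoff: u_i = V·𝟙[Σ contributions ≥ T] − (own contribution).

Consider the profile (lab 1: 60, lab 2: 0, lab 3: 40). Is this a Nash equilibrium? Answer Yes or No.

Total = 100 ≥ 90: provided.
Lab 1 (pledges 60, payoff 76): dropping to 0 → total 40, payoff 0. No gain.
Lab 2 (pledges 0, payoff 136): pledging 30 → total 130, payoff 106. No gain.
Lab 3 (pledges 40, payoff 96): dropping to 0 → total 60, payoff 0. No gain.

Yes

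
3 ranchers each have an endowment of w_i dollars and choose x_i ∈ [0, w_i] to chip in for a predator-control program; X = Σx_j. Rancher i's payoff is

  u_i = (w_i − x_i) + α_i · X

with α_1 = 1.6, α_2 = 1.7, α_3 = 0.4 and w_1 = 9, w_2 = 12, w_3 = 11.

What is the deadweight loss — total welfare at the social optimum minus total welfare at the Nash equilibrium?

29.7

∂u_i/∂x_i = α_i − 1, so rancher i contributes w_i if α_i > 1, else 0.
α_i > 1 for i ∈ {1, 2}; NE contributions (9, 12, 0), X = 21.
W^NE = Σw_i − X^NE + (Σα_i)·X^NE = 32 + 2.7·21 = 88.7.
Planner: ∂(Σu_j)/∂x_i = Σα_j − 1 = 2.7 > 0, so everyone contributes w_i; X^SO = 32, W^SO = 32 + 2.7·32 = 118.4.
Deadweight loss = 29.7.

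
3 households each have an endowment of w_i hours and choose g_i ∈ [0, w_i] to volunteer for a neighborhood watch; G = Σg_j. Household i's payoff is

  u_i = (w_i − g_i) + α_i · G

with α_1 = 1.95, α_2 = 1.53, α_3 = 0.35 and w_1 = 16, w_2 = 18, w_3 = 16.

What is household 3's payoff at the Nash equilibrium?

∂u_i/∂g_i = α_i − 1, so household i contributes w_i if α_i > 1, else 0.
α_i > 1 for i ∈ {1, 2}; NE contributions (16, 18, 0), G = 34.
u_3 = (16 − 0) + 0.35·34 = 27.9.

27.9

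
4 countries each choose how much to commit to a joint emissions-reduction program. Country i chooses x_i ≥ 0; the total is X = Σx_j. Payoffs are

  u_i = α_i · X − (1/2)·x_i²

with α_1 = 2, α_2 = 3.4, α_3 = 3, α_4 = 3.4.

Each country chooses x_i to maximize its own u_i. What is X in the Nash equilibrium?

Country i's FOC: ∂u_i/∂x_i = α_i − x_i = 0, so x_i* = α_i.
NE contributions = (2, 3.4, 3, 3.4); X = 11.8.

11.8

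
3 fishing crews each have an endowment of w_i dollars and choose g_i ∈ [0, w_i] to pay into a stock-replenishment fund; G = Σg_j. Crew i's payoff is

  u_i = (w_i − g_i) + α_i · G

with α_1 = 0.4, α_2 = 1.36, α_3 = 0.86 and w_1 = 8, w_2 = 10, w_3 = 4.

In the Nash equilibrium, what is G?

10

∂u_i/∂g_i = α_i − 1, so crew i contributes w_i if α_i > 1, else 0.
α_i > 1 for i ∈ {2}; NE contributions (0, 10, 0), G = 10.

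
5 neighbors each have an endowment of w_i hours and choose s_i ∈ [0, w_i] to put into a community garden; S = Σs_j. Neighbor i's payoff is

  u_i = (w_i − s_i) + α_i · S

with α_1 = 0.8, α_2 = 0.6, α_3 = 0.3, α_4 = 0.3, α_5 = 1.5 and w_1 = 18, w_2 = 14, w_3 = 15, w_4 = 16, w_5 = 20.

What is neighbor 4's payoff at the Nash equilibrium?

∂u_i/∂s_i = α_i − 1, so neighbor i contributes w_i if α_i > 1, else 0.
α_i > 1 for i ∈ {5}; NE contributions (0, 0, 0, 0, 20), S = 20.
u_4 = (16 − 0) + 0.3·20 = 22.

22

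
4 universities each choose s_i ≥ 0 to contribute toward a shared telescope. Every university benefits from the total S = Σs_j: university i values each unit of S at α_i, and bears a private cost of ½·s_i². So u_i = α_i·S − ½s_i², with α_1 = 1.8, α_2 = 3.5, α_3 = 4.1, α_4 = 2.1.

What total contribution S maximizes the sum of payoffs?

Planner FOC: ∂(Σu_j)/∂s_i = (Σα_j) − s_i = 0, so s_i^SO = Σα_j = 11.5 for every i; S^SO = 46.

46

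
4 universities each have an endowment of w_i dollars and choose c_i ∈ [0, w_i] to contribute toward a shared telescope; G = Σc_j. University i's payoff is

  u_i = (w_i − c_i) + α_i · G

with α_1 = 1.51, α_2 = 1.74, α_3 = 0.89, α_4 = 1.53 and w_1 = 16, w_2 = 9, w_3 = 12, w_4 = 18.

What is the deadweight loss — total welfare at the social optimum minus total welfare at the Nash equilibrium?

56.04

∂u_i/∂c_i = α_i − 1, so university i contributes w_i if α_i > 1, else 0.
α_i > 1 for i ∈ {1, 2, 4}; NE contributions (16, 9, 0, 18), G = 43.
W^NE = Σw_i − G^NE + (Σα_i)·G^NE = 55 + 4.67·43 = 255.81.
Planner: ∂(Σu_j)/∂c_i = Σα_j − 1 = 4.67 > 0, so everyone contributes w_i; G^SO = 55, W^SO = 55 + 4.67·55 = 311.85.
Deadweight loss = 56.04.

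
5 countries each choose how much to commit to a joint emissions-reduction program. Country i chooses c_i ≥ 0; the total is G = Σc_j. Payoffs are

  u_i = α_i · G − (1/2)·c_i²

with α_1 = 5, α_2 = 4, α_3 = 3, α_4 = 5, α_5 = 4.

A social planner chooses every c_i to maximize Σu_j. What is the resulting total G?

105

Planner FOC: ∂(Σu_j)/∂c_i = (Σα_j) − c_i = 0, so c_i^SO = Σα_j = 21 for every i; G^SO = 105.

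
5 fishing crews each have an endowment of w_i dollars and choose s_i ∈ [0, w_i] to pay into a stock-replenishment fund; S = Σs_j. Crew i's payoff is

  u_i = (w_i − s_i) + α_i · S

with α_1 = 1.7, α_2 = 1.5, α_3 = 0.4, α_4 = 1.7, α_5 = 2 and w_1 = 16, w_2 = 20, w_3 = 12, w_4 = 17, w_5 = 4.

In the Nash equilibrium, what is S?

∂u_i/∂s_i = α_i − 1, so crew i contributes w_i if α_i > 1, else 0.
α_i > 1 for i ∈ {1, 2, 4, 5}; NE contributions (16, 20, 0, 17, 4), S = 57.

57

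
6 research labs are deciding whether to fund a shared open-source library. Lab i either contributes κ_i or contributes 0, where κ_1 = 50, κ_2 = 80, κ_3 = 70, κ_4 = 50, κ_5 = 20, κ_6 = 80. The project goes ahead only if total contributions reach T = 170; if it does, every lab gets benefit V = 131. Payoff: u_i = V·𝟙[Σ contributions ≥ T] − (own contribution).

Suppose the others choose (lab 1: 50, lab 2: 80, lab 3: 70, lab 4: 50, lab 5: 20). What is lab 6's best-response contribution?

Others' total = 270 ≥ 170; contributing adds cost 80 for no extra benefit.
Best response: 0.

0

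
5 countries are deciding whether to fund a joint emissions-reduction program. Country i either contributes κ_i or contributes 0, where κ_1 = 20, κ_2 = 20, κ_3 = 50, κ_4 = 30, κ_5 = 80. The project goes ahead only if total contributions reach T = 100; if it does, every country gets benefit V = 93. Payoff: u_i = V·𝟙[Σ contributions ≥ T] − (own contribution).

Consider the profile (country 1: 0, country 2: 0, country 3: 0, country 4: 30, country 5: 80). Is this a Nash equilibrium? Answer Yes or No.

Total = 110 ≥ 100: provided.
Country 1 (pledges 0, payoff 93): pledging 20 → total 130, payoff 73. No gain.
Country 2 (pledges 0, payoff 93): pledging 20 → total 130, payoff 73. No gain.
Country 3 (pledges 0, payoff 93): pledging 50 → total 160, payoff 43. No gain.
Country 4 (pledges 30, payoff 63): dropping to 0 → total 80, payoff 0. No gain.
Country 5 (pledges 80, payoff 13): dropping to 0 → total 30, payoff 0. No gain.

Yes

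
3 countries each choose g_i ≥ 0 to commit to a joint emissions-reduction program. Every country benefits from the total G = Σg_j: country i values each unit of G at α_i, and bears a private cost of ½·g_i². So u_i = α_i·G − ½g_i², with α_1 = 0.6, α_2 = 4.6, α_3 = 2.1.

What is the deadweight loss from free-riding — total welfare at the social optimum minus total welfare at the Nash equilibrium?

39.61

Country i's FOC: ∂u_i/∂g_i = α_i − g_i = 0, so g_i* = α_i.
NE contributions = (0.6, 4.6, 2.1); G = 7.3.
W^NE = (Σα)·G − ½Σα_i² = 7.3² − ½·25.93 = 40.325.
Planner sets g_i = Σα_j = 7.3 for every i, so G^SO = 3·7.3 = 21.9.
W^SO = (Σα)·G^SO − ½·3·(Σα)² = (3/2)·7.3² = 79.935.
Deadweight loss = W^SO − W^NE = 39.61.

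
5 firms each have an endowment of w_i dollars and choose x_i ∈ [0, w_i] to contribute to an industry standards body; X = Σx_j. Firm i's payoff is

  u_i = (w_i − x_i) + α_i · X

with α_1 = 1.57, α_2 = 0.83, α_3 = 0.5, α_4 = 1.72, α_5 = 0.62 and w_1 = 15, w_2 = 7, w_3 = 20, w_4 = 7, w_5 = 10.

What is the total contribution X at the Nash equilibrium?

22

∂u_i/∂x_i = α_i − 1, so firm i contributes w_i if α_i > 1, else 0.
α_i > 1 for i ∈ {1, 4}; NE contributions (15, 0, 0, 7, 0), X = 22.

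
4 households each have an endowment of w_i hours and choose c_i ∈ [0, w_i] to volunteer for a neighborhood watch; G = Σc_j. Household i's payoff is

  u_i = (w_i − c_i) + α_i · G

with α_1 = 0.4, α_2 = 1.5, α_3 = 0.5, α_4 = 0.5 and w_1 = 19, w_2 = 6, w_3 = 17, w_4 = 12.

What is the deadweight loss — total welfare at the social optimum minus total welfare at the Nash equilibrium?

∂u_i/∂c_i = α_i − 1, so household i contributes w_i if α_i > 1, else 0.
α_i > 1 for i ∈ {2}; NE contributions (0, 6, 0, 0), G = 6.
W^NE = Σw_i − G^NE + (Σα_i)·G^NE = 54 + 1.9·6 = 65.4.
Planner: ∂(Σu_j)/∂c_i = Σα_j − 1 = 1.9 > 0, so everyone contributes w_i; G^SO = 54, W^SO = 54 + 1.9·54 = 156.6.
Deadweight loss = 91.2.

91.2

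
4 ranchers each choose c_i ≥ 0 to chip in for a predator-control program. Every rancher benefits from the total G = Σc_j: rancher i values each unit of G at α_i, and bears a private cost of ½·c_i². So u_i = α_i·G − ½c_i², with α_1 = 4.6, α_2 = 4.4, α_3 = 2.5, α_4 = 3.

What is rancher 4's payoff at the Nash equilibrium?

39

Rancher i's FOC: ∂u_i/∂c_i = α_i − c_i = 0, so c_i* = α_i.
NE contributions = (4.6, 4.4, 2.5, 3); G = 14.5.
u_4 = α_4·G − ½·(c_4)² = 3·14.5 − ½·3² = 39.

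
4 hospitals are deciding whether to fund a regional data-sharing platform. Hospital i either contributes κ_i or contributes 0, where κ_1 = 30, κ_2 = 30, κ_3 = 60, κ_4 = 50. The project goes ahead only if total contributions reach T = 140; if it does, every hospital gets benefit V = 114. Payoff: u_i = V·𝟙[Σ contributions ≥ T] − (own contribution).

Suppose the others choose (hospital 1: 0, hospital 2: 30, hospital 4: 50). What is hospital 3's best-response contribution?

60

Others' total = 80. Contributing 60 brings total to 140 ≥ 140: gain V − κ_3 = 54.
Best response: 60.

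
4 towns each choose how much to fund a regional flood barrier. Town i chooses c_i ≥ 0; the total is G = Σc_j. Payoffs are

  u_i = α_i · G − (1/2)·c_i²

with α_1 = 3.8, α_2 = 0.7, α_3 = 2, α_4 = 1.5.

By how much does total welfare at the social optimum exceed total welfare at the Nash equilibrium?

74.59

Town i's FOC: ∂u_i/∂c_i = α_i − c_i = 0, so c_i* = α_i.
NE contributions = (3.8, 0.7, 2, 1.5); G = 8.
W^NE = (Σα)·G − ½Σα_i² = 8² − ½·21.18 = 53.41.
Planner sets c_i = Σα_j = 8 for every i, so G^SO = 4·8 = 32.
W^SO = (Σα)·G^SO − ½·4·(Σα)² = (4/2)·8² = 128.
Deadweight loss = W^SO − W^NE = 74.59.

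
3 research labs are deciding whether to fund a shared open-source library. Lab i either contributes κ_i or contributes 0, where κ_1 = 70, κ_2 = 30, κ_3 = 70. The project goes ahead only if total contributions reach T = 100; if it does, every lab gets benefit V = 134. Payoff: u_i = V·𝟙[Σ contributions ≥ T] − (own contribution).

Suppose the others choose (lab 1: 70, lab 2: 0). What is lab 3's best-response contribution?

70

Others' total = 70. Contributing 70 brings total to 140 ≥ 100: gain V − κ_3 = 64.
Best response: 70.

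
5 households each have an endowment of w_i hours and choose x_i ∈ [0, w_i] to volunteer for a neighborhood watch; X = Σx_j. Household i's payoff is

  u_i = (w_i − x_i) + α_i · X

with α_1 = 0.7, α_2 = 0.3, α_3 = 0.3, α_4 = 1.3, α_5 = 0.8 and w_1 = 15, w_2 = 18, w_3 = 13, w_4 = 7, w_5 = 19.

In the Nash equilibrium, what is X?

7

∂u_i/∂x_i = α_i − 1, so household i contributes w_i if α_i > 1, else 0.
α_i > 1 for i ∈ {4}; NE contributions (0, 0, 0, 7, 0), X = 7.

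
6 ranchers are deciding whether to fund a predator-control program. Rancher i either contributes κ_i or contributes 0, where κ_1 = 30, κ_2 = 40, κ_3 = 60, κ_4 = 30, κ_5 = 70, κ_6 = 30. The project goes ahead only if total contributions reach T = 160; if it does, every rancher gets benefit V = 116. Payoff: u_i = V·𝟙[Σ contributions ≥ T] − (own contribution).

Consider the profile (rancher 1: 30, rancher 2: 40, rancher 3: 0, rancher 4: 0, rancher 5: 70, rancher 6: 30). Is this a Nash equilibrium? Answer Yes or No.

Yes

Total = 170 ≥ 160: provided.
Rancher 1 (pledges 30, payoff 86): dropping to 0 → total 140, payoff 0. No gain.
Rancher 2 (pledges 40, payoff 76): dropping to 0 → total 130, payoff 0. No gain.
Rancher 3 (pledges 0, payoff 116): pledging 60 → total 230, payoff 56. No gain.
Rancher 4 (pledges 0, payoff 116): pledging 30 → total 200, payoff 86. No gain.
Rancher 5 (pledges 70, payoff 46): dropping to 0 → total 100, payoff 0. No gain.
Rancher 6 (pledges 30, payoff 86): dropping to 0 → total 140, payoff 0. No gain.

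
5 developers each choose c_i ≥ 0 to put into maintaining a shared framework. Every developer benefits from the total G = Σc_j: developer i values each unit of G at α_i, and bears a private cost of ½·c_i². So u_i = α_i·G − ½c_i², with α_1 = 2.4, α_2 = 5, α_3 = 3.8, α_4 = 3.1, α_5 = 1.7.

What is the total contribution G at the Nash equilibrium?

16

Developer i's FOC: ∂u_i/∂c_i = α_i − c_i = 0, so c_i* = α_i.
NE contributions = (2.4, 5, 3.8, 3.1, 1.7); G = 16.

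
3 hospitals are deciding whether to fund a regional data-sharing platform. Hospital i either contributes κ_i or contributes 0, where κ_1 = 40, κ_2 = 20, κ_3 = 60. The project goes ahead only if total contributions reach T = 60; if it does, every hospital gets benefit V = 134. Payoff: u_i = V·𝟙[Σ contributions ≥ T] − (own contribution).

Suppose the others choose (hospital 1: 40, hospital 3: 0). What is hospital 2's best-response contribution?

Others' total = 40. Contributing 20 brings total to 60 ≥ 60: gain V − κ_2 = 114.
Best response: 20.

20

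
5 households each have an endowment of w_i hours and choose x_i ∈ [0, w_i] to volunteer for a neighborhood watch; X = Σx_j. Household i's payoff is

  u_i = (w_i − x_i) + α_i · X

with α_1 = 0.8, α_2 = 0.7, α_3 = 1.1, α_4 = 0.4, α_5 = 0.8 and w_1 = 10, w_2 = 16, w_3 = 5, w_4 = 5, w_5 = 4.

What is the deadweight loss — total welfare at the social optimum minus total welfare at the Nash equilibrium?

98

∂u_i/∂x_i = α_i − 1, so household i contributes w_i if α_i > 1, else 0.
α_i > 1 for i ∈ {3}; NE contributions (0, 0, 5, 0, 0), X = 5.
W^NE = Σw_i − X^NE + (Σα_i)·X^NE = 40 + 2.8·5 = 54.
Planner: ∂(Σu_j)/∂x_i = Σα_j − 1 = 2.8 > 0, so everyone contributes w_i; X^SO = 40, W^SO = 40 + 2.8·40 = 152.
Deadweight loss = 98.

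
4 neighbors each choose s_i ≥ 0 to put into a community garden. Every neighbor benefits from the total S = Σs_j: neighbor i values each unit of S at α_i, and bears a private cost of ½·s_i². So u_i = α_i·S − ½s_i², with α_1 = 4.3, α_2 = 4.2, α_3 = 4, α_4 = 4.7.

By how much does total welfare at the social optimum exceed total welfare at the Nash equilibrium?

Neighbor i's FOC: ∂u_i/∂s_i = α_i − s_i = 0, so s_i* = α_i.
NE contributions = (4.3, 4.2, 4, 4.7); S = 17.2.
W^NE = (Σα)·S − ½Σα_i² = 17.2² − ½·74.22 = 258.73.
Planner sets s_i = Σα_j = 17.2 for every i, so S^SO = 4·17.2 = 68.8.
W^SO = (Σα)·S^SO − ½·4·(Σα)² = (4/2)·17.2² = 591.68.
Deadweight loss = W^SO − W^NE = 332.95.

332.95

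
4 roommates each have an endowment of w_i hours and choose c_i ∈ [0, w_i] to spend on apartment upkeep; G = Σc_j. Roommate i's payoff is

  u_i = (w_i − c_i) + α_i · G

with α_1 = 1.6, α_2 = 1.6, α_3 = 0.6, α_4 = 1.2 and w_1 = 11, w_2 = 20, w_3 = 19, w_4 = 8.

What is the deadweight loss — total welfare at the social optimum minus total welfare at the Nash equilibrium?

∂u_i/∂c_i = α_i − 1, so roommate i contributes w_i if α_i > 1, else 0.
α_i > 1 for i ∈ {1, 2, 4}; NE contributions (11, 20, 0, 8), G = 39.
W^NE = Σw_i − G^NE + (Σα_i)·G^NE = 58 + 4·39 = 214.
Planner: ∂(Σu_j)/∂c_i = Σα_j − 1 = 4 > 0, so everyone contributes w_i; G^SO = 58, W^SO = 58 + 4·58 = 290.
Deadweight loss = 76.

76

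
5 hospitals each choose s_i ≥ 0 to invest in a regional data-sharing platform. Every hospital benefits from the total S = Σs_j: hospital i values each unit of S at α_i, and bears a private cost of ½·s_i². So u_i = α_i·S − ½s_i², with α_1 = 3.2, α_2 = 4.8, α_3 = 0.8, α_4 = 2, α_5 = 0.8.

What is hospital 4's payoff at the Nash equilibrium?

21.2

Hospital i's FOC: ∂u_i/∂s_i = α_i − s_i = 0, so s_i* = α_i.
NE contributions = (3.2, 4.8, 0.8, 2, 0.8); S = 11.6.
u_4 = α_4·S − ½·(s_4)² = 2·11.6 − ½·2² = 21.2.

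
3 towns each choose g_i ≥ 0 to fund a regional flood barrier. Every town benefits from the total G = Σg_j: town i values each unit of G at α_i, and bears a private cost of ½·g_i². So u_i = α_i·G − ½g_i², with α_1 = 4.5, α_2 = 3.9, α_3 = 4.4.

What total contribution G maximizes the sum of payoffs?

38.4

Planner FOC: ∂(Σu_j)/∂g_i = (Σα_j) − g_i = 0, so g_i^SO = Σα_j = 12.8 for every i; G^SO = 38.4.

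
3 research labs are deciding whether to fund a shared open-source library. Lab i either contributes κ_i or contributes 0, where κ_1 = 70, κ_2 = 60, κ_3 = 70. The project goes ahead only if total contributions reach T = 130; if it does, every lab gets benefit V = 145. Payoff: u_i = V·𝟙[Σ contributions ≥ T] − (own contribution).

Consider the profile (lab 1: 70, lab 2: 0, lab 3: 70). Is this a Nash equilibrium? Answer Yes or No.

Total = 140 ≥ 130: provided.
Lab 1 (pledges 70, payoff 75): dropping to 0 → total 70, payoff 0. No gain.
Lab 2 (pledges 0, payoff 145): pledging 60 → total 200, payoff 85. No gain.
Lab 3 (pledges 70, payoff 75): dropping to 0 → total 70, payoff 0. No gain.

Yes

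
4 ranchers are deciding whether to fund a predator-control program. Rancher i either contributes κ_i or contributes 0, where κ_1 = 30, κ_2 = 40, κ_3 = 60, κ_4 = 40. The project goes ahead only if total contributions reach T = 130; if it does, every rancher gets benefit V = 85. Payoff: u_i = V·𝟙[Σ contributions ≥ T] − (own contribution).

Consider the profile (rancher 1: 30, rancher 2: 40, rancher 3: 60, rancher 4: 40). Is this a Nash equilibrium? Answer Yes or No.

No

Total = 170 ≥ 130: provided.
Rancher 1 (pledges 30, payoff 55): dropping to 0 → total 140, payoff 85. Profitable deviation.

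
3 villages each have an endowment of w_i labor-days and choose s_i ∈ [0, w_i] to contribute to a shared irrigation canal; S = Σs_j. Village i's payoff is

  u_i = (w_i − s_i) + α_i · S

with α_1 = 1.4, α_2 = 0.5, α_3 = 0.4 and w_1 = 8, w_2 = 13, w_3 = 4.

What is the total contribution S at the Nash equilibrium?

8

∂u_i/∂s_i = α_i − 1, so village i contributes w_i if α_i > 1, else 0.
α_i > 1 for i ∈ {1}; NE contributions (8, 0, 0), S = 8.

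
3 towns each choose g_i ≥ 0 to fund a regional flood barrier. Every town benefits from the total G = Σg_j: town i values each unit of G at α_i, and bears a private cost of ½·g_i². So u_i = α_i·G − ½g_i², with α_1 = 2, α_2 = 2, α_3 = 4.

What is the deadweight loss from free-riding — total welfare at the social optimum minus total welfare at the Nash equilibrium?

44

Town i's FOC: ∂u_i/∂g_i = α_i − g_i = 0, so g_i* = α_i.
NE contributions = (2, 2, 4); G = 8.
W^NE = (Σα)·G − ½Σα_i² = 8² − ½·24 = 52.
Planner sets g_i = Σα_j = 8 for every i, so G^SO = 3·8 = 24.
W^SO = (Σα)·G^SO − ½·3·(Σα)² = (3/2)·8² = 96.
Deadweight loss = W^SO − W^NE = 44.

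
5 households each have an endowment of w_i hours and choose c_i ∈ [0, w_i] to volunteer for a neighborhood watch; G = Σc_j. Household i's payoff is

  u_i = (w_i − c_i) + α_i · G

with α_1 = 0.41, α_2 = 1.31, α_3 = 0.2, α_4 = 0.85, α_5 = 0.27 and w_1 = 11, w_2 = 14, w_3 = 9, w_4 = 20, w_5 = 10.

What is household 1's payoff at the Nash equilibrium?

16.74

∂u_i/∂c_i = α_i − 1, so household i contributes w_i if α_i > 1, else 0.
α_i > 1 for i ∈ {2}; NE contributions (0, 14, 0, 0, 0), G = 14.
u_1 = (11 − 0) + 0.41·14 = 16.74.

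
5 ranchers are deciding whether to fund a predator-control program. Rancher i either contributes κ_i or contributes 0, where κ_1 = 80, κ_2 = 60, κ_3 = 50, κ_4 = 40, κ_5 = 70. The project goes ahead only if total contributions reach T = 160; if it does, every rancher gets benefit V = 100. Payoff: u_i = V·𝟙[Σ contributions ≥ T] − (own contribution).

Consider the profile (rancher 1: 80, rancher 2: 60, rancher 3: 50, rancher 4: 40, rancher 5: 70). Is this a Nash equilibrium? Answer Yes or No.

No

Total = 300 ≥ 160: provided.
Rancher 1 (pledges 80, payoff 20): dropping to 0 → total 220, payoff 100. Profitable deviation.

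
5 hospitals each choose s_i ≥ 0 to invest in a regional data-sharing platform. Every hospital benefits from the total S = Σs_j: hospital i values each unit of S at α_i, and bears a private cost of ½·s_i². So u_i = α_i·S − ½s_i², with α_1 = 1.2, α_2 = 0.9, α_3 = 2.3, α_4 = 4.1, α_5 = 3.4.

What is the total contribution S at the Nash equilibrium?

11.9

Hospital i's FOC: ∂u_i/∂s_i = α_i − s_i = 0, so s_i* = α_i.
NE contributions = (1.2, 0.9, 2.3, 4.1, 3.4); S = 11.9.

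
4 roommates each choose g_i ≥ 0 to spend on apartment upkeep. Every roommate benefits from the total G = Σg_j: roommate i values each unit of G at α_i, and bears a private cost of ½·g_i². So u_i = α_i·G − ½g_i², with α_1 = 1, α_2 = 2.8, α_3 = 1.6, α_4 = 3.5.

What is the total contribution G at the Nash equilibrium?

8.9

Roommate i's FOC: ∂u_i/∂g_i = α_i − g_i = 0, so g_i* = α_i.
NE contributions = (1, 2.8, 1.6, 3.5); G = 8.9.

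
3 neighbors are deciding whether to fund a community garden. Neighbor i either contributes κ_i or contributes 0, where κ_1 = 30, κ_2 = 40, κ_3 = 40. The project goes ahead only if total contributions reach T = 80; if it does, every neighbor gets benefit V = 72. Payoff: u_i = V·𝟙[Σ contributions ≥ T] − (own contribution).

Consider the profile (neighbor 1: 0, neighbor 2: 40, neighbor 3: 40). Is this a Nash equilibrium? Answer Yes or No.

Yes

Total = 80 ≥ 80: provided.
Neighbor 1 (pledges 0, payoff 72): pledging 30 → total 110, payoff 42. No gain.
Neighbor 2 (pledges 40, payoff 32): dropping to 0 → total 40, payoff 0. No gain.
Neighbor 3 (pledges 40, payoff 32): dropping to 0 → total 40, payoff 0. No gain.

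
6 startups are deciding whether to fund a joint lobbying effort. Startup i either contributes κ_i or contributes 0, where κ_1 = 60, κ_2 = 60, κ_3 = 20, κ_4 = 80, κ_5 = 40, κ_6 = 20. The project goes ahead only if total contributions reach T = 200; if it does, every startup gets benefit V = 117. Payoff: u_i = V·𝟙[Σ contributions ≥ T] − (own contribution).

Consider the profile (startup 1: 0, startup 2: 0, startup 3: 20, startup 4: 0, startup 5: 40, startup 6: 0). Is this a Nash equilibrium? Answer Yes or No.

No

Total = 60 < 200: not provided.
Startup 1 (pledges 0, payoff 0): pledging 60 → total 120, payoff -60. No gain.
Startup 2 (pledges 0, payoff 0): pledging 60 → total 120, payoff -60. No gain.
Startup 3 (pledges 20, payoff -20): dropping to 0 → total 40, payoff 0. Profitable deviation.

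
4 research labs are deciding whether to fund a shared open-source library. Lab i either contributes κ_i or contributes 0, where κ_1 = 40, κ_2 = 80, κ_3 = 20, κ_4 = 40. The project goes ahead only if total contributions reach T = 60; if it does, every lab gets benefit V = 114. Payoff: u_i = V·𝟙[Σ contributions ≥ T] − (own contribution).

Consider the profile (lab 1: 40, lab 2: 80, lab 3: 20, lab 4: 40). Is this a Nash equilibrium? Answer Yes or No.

No

Total = 180 ≥ 60: provided.
Lab 1 (pledges 40, payoff 74): dropping to 0 → total 140, payoff 114. Profitable deviation.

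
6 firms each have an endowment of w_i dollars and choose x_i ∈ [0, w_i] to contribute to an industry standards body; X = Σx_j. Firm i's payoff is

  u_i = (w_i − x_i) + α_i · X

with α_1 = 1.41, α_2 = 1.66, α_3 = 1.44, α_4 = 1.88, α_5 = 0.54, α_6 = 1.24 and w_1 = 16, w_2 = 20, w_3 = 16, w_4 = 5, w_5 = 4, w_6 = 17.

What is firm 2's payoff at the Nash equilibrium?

122.84

∂u_i/∂x_i = α_i − 1, so firm i contributes w_i if α_i > 1, else 0.
α_i > 1 for i ∈ {1, 2, 3, 4, 6}; NE contributions (16, 20, 16, 5, 0, 17), X = 74.
u_2 = (20 − 20) + 1.66·74 = 122.84.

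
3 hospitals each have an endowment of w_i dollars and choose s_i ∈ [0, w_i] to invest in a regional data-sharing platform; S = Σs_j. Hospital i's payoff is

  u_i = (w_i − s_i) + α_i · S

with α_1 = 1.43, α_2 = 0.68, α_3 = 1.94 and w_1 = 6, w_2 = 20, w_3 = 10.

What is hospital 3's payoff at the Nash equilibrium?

31.04

∂u_i/∂s_i = α_i − 1, so hospital i contributes w_i if α_i > 1, else 0.
α_i > 1 for i ∈ {1, 3}; NE contributions (6, 0, 10), S = 16.
u_3 = (10 − 10) + 1.94·16 = 31.04.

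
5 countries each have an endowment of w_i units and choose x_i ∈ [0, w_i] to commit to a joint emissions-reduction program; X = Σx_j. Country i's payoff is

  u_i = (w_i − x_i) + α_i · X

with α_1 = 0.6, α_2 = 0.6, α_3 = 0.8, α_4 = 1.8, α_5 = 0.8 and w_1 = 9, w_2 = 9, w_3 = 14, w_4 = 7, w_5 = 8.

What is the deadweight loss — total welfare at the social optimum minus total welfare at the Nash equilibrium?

144

∂u_i/∂x_i = α_i − 1, so country i contributes w_i if α_i > 1, else 0.
α_i > 1 for i ∈ {4}; NE contributions (0, 0, 0, 7, 0), X = 7.
W^NE = Σw_i − X^NE + (Σα_i)·X^NE = 47 + 3.6·7 = 72.2.
Planner: ∂(Σu_j)/∂x_i = Σα_j − 1 = 3.6 > 0, so everyone contributes w_i; X^SO = 47, W^SO = 47 + 3.6·47 = 216.2.
Deadweight loss = 144.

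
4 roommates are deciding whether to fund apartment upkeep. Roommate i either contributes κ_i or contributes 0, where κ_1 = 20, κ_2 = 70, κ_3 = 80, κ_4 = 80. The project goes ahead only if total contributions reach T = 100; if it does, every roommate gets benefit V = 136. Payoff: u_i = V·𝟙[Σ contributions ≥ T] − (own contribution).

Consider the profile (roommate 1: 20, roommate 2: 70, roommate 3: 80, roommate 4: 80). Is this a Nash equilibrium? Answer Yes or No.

No

Total = 250 ≥ 100: provided.
Roommate 1 (pledges 20, payoff 116): dropping to 0 → total 230, payoff 136. Profitable deviation.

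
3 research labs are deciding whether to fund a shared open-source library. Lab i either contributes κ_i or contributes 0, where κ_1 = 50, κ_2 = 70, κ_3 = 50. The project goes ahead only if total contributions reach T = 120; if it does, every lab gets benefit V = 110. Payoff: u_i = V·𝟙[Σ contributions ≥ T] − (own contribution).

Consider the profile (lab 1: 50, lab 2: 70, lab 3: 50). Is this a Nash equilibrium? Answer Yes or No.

Total = 170 ≥ 120: provided.
Lab 1 (pledges 50, payoff 60): dropping to 0 → total 120, payoff 110. Profitable deviation.

No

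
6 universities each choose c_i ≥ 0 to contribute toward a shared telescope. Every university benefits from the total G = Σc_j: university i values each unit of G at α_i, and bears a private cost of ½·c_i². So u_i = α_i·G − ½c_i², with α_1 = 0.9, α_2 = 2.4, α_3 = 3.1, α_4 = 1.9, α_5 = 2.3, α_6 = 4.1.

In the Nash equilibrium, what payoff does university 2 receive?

University i's FOC: ∂u_i/∂c_i = α_i − c_i = 0, so c_i* = α_i.
NE contributions = (0.9, 2.4, 3.1, 1.9, 2.3, 4.1); G = 14.7.
u_2 = α_2·G − ½·(c_2)² = 2.4·14.7 − ½·2.4² = 32.4.

32.4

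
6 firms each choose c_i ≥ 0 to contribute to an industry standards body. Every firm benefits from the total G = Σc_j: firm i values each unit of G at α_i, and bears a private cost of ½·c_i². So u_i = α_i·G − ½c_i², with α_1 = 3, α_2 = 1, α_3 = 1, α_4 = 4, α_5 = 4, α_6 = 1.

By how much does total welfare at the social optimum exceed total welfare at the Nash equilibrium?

Firm i's FOC: ∂u_i/∂c_i = α_i − c_i = 0, so c_i* = α_i.
NE contributions = (3, 1, 1, 4, 4, 1); G = 14.
W^NE = (Σα)·G − ½Σα_i² = 14² − ½·44 = 174.
Planner sets c_i = Σα_j = 14 for every i, so G^SO = 6·14 = 84.
W^SO = (Σα)·G^SO − ½·6·(Σα)² = (6/2)·14² = 588.
Deadweight loss = W^SO − W^NE = 414.

414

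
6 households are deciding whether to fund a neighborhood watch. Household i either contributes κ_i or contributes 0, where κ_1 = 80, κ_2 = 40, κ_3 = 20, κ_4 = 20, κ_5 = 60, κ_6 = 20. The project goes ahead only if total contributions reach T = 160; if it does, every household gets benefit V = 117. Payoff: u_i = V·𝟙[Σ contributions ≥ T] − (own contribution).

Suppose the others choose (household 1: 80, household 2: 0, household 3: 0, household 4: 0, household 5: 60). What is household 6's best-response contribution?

Others' total = 140. Contributing 20 brings total to 160 ≥ 160: gain V − κ_6 = 97.
Best response: 20.

20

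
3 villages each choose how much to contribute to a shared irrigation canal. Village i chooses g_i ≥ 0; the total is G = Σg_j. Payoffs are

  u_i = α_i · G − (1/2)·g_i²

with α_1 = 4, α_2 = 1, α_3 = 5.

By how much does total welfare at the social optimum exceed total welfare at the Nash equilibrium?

71

Village i's FOC: ∂u_i/∂g_i = α_i − g_i = 0, so g_i* = α_i.
NE contributions = (4, 1, 5); G = 10.
W^NE = (Σα)·G − ½Σα_i² = 10² − ½·42 = 79.
Planner sets g_i = Σα_j = 10 for every i, so G^SO = 3·10 = 30.
W^SO = (Σα)·G^SO − ½·3·(Σα)² = (3/2)·10² = 150.
Deadweight loss = W^SO − W^NE = 71.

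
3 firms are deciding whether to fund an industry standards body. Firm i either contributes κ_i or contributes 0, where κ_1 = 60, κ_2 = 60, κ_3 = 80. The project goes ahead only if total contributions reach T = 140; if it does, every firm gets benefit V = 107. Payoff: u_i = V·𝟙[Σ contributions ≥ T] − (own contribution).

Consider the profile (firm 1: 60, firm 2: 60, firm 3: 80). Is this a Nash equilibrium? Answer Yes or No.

No

Total = 200 ≥ 140: provided.
Firm 1 (pledges 60, payoff 47): dropping to 0 → total 140, payoff 107. Profitable deviation.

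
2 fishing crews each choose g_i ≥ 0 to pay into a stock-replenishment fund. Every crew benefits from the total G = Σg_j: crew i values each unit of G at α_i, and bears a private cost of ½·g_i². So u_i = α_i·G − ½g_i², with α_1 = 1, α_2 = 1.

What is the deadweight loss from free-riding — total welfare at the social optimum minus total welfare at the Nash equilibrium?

Crew i's FOC: ∂u_i/∂g_i = α_i − g_i = 0, so g_i* = α_i.
NE contributions = (1, 1); G = 2.
W^NE = (Σα)·G − ½Σα_i² = 2² − ½·2 = 3.
Planner sets g_i = Σα_j = 2 for every i, so G^SO = 2·2 = 4.
W^SO = (Σα)·G^SO − ½·2·(Σα)² = (2/2)·2² = 4.
Deadweight loss = W^SO − W^NE = 1.

1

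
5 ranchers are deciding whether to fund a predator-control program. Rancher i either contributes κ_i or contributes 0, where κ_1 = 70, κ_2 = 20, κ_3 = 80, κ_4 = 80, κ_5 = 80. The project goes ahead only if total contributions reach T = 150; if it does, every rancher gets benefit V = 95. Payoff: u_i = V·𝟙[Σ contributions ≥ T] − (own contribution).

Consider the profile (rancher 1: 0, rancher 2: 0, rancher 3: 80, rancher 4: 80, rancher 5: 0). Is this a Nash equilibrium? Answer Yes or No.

Total = 160 ≥ 150: provided.
Rancher 1 (pledges 0, payoff 95): pledging 70 → total 230, payoff 25. No gain.
Rancher 2 (pledges 0, payoff 95): pledging 20 → total 180, payoff 75. No gain.
Rancher 3 (pledges 80, payoff 15): dropping to 0 → total 80, payoff 0. No gain.
Rancher 4 (pledges 80, payoff 15): dropping to 0 → total 80, payoff 0. No gain.
Rancher 5 (pledges 0, payoff 95): pledging 80 → total 240, payoff 15. No gain.

Yes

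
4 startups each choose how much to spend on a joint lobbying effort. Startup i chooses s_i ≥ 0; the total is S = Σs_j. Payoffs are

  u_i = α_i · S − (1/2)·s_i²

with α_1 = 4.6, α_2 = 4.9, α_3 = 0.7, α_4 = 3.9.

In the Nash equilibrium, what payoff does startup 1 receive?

54.28

Startup i's FOC: ∂u_i/∂s_i = α_i − s_i = 0, so s_i* = α_i.
NE contributions = (4.6, 4.9, 0.7, 3.9); S = 14.1.
u_1 = α_1·S − ½·(s_1)² = 4.6·14.1 − ½·4.6² = 54.28.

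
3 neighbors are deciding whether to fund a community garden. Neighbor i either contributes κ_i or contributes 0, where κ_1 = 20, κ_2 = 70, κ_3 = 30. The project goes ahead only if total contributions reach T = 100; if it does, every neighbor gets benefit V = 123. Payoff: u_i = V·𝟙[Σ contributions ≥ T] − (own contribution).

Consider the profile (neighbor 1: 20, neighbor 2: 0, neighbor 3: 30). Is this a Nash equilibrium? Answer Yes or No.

No

Total = 50 < 100: not provided.
Neighbor 1 (pledges 20, payoff -20): dropping to 0 → total 30, payoff 0. Profitable deviation.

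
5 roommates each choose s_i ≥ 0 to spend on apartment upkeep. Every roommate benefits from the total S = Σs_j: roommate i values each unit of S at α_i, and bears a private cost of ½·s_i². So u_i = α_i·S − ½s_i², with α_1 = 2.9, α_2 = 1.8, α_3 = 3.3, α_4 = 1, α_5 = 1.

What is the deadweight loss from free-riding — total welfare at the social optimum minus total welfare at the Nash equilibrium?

162.27

Roommate i's FOC: ∂u_i/∂s_i = α_i − s_i = 0, so s_i* = α_i.
NE contributions = (2.9, 1.8, 3.3, 1, 1); S = 10.
W^NE = (Σα)·S − ½Σα_i² = 10² − ½·24.54 = 87.73.
Planner sets s_i = Σα_j = 10 for every i, so S^SO = 5·10 = 50.
W^SO = (Σα)·S^SO − ½·5·(Σα)² = (5/2)·10² = 250.
Deadweight loss = W^SO − W^NE = 162.27.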